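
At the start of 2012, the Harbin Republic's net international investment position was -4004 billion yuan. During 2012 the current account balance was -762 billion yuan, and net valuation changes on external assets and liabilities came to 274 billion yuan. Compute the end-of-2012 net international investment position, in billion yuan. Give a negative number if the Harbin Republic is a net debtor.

Change in NIIP = current account + net valuation change = -762 + 274 = -488
End-of-year NIIP = -4004 + (-488) = -4492

-4492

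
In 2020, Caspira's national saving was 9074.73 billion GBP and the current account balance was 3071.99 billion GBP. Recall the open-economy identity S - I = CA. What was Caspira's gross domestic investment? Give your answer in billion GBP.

S - I = CA (net lending to the rest of the world).
I = S - CA = 9074.73 - 3071.99 = 6002.74

6002.74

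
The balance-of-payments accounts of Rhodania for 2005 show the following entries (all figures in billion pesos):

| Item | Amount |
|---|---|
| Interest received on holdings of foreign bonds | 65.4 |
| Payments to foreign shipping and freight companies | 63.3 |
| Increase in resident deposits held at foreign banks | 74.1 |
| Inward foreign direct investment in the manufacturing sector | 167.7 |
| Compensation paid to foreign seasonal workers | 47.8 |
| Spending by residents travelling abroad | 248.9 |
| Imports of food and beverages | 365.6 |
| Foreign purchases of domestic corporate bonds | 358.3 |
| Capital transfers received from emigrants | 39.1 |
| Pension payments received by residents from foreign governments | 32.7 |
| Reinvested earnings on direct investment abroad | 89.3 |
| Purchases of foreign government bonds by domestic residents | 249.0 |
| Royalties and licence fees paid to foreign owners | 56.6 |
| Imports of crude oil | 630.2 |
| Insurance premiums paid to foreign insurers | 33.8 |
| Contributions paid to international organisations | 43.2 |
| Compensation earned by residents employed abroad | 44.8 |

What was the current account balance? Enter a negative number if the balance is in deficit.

-1257.2

Goods: -365.6 - 630.2 = -995.8
Services: -33.8 - 248.9 - 63.3 - 56.6 = -402.6
Primary income: 89.3 + 65.4 + 44.8 - 47.8 = 151.7
Secondary income: -43.2 + 32.7 = -10.5
Current account = (-995.8) + (-402.6) + 151.7 + (-10.5) = -1257.2
(Excluded from the current account — financial account: increase in resident deposits held at foreign banks 74.1, inward foreign direct investment in the manufacturing sector 167.7, foreign purchases of domestic corporate bonds 358.3, purchases of foreign government bonds by domestic residents 249.0; capital account: capital transfers received from emigrants 39.1.)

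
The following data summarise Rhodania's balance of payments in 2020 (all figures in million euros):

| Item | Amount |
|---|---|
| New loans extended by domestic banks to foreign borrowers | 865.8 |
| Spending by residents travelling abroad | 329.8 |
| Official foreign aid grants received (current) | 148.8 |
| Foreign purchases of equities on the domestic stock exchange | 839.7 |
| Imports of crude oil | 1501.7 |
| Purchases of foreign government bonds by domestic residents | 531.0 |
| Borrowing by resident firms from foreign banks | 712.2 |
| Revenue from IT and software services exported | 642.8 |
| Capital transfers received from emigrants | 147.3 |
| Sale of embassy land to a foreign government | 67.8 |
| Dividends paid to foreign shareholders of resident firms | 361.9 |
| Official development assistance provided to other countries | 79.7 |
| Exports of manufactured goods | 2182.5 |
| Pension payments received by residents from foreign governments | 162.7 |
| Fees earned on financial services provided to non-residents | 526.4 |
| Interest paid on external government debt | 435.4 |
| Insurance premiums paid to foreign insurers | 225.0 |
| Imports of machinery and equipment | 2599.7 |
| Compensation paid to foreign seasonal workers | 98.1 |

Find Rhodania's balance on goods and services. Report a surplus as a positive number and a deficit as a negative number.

Goods: -2599.7 + 2182.5 - 1501.7 = -1918.9
Services: -329.8 + 526.4 - 225.0 + 642.8 = 614.4
Trade balance = -1918.9 + 614.4 = -1304.5
(Excluded from the trade balance — financial account: new loans extended by domestic banks to foreign borrowers 865.8, foreign purchases of equities on the domestic stock exchange 839.7, purchases of foreign government bonds by domestic residents 531.0, borrowing by resident firms from foreign banks 712.2; secondary income: official foreign aid grants received (current) 148.8, official development assistance provided to other countries 79.7, pension payments received by residents from foreign governments 162.7; capital account: capital transfers received from emigrants 147.3, sale of embassy land to a foreign government 67.8; primary income: dividends paid to foreign shareholders of resident firms 361.9, interest paid on external government debt 435.4, compensation paid to foreign seasonal workers 98.1.)

-1304.5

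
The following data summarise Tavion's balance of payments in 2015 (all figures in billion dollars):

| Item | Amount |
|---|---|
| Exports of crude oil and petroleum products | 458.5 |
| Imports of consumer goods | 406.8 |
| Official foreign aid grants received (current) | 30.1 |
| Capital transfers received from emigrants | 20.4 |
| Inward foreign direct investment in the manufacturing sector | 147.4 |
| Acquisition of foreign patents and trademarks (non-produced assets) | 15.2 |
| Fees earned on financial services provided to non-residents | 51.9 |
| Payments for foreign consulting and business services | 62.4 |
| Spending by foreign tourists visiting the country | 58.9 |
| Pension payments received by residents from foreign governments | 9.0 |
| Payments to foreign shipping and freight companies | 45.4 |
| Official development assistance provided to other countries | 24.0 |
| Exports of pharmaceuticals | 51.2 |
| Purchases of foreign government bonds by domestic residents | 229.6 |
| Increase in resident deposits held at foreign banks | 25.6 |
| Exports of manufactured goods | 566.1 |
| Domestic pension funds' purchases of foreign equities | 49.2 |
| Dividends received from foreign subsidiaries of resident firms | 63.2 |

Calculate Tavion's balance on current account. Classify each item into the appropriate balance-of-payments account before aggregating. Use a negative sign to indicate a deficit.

Goods: 458.5 + 51.2 - 406.8 + 566.1 = 669.0
Services: 58.9 - 45.4 + 51.9 - 62.4 = 3.0
Primary income: 63.2
Secondary income: -24.0 + 9.0 + 30.1 = 15.1
Current account = 669.0 + 3.0 + 63.2 + 15.1 = 750.3
(Excluded from the current account — capital account: capital transfers received from emigrants 20.4, acquisition of foreign patents and trademarks (non-produced assets) 15.2; financial account: inward foreign direct investment in the manufacturing sector 147.4, purchases of foreign government bonds by domestic residents 229.6, increase in resident deposits held at foreign banks 25.6, domestic pension funds' purchases of foreign equities 49.2.)

750.3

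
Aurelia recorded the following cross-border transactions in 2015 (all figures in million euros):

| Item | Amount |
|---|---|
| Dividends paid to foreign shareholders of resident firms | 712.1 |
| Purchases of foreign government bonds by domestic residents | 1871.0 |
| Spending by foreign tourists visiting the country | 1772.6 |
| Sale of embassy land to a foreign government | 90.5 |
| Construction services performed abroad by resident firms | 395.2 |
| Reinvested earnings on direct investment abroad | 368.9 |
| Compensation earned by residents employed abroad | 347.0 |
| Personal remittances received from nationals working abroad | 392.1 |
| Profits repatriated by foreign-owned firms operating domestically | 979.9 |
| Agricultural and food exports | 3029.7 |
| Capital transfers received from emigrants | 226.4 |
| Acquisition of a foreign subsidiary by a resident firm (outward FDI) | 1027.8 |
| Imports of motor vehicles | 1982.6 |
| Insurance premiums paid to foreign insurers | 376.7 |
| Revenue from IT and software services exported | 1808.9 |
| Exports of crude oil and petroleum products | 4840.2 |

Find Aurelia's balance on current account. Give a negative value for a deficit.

8903.3

Goods: 3029.7 + 4840.2 - 1982.6 = 5887.3
Services: 1808.9 - 376.7 + 1772.6 + 395.2 = 3600.0
Primary income: -712.1 + 347.0 - 979.9 + 368.9 = -976.1
Secondary income: 392.1
Current account = 5887.3 + 3600.0 + (-976.1) + 392.1 = 8903.3
(Excluded from the current account — financial account: purchases of foreign government bonds by domestic residents 1871.0, acquisition of a foreign subsidiary by a resident firm (outward FDI) 1027.8; capital account: sale of embassy land to a foreign government 90.5, capital transfers received from emigrants 226.4.)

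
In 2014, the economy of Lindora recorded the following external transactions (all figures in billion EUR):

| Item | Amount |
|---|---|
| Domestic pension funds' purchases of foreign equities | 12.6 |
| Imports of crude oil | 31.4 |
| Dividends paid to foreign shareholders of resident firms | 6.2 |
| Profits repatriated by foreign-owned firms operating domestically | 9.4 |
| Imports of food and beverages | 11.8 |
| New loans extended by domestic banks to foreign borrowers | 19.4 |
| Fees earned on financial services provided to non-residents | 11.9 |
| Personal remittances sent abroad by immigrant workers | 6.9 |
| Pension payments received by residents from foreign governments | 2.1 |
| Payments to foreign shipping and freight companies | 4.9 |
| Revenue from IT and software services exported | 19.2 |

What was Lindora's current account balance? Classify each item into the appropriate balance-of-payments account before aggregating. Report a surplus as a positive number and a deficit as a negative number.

-37.4

Goods: -31.4 - 11.8 = -43.2
Services: 19.2 - 4.9 + 11.9 = 26.2
Primary income: -9.4 - 6.2 = -15.6
Secondary income: 2.1 - 6.9 = -4.8
Current account = (-43.2) + 26.2 + (-15.6) + (-4.8) = -37.4
(Excluded from the current account — financial account: domestic pension funds' purchases of foreign equities 12.6, new loans extended by domestic banks to foreign borrowers 19.4.)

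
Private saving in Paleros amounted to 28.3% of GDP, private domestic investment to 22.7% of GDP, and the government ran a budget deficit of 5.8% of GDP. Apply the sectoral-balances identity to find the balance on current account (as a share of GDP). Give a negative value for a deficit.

-0.2

By the sectoral-balances identity, CA = (S_private - I) + (T - G).
Private balance = 28.3 - 22.7 = 5.6
Government balance (T - G) = -5.8
CA = 5.6 + (-5.8) = -0.2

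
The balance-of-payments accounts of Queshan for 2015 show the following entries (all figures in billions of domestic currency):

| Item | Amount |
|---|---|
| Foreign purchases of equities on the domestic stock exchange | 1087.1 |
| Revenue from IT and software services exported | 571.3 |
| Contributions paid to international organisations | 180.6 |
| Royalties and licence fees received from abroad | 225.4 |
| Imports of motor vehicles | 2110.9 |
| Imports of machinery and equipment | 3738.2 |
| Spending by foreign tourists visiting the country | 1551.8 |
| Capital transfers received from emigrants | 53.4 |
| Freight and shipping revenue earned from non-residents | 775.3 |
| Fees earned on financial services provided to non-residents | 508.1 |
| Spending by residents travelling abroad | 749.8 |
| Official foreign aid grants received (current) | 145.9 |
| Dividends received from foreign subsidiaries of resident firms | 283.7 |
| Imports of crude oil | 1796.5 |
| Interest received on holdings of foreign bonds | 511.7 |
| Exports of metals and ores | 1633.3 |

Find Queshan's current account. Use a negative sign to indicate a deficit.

-2369.5

Goods: -1796.5 - 2110.9 + 1633.3 - 3738.2 = -6012.3
Services: 775.3 + 1551.8 - 749.8 + 571.3 + 508.1 + 225.4 = 2882.1
Primary income: 283.7 + 511.7 = 795.4
Secondary income: -180.6 + 145.9 = -34.7
Current account = (-6012.3) + 2882.1 + 795.4 + (-34.7) = -2369.5
(Excluded from the current account — financial account: foreign purchases of equities on the domestic stock exchange 1087.1; capital account: capital transfers received from emigrants 53.4.)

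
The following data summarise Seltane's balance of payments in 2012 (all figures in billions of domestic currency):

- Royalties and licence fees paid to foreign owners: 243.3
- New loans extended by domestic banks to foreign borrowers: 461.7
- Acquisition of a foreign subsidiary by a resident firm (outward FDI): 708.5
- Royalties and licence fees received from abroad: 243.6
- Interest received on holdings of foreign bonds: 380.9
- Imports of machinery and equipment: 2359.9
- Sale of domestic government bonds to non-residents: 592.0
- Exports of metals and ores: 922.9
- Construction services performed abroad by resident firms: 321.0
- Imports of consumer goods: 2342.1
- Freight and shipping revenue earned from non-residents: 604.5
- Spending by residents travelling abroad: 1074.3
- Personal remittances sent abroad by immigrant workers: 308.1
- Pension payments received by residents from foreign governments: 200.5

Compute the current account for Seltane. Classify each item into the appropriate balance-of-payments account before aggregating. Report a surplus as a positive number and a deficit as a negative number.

Goods: 922.9 - 2359.9 - 2342.1 = -3779.1
Services: -1074.3 + 243.6 + 321.0 - 243.3 + 604.5 = -148.5
Primary income: 380.9
Secondary income: 200.5 - 308.1 = -107.6
Current account = (-3779.1) + (-148.5) + 380.9 + (-107.6) = -3654.3
(Excluded from the current account — financial account: new loans extended by domestic banks to foreign borrowers 461.7, acquisition of a foreign subsidiary by a resident firm (outward FDI) 708.5, sale of domestic government bonds to non-residents 592.0.)

-3654.3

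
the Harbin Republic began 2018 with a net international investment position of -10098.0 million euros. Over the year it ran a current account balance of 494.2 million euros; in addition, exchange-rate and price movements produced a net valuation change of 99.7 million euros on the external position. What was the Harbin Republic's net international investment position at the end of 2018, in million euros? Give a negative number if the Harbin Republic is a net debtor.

Change in NIIP = current account + net valuation change = 494.2 + 99.7 = 593.9
End-of-year NIIP = -10098.0 + 593.9 = -9504.1

-9504.1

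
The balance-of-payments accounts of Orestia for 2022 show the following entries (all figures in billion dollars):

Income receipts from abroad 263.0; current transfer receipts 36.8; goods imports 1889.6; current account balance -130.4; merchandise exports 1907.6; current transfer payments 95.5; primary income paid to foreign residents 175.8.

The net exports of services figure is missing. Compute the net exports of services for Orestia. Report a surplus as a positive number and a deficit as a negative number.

-176.9

Current account = goods balance + services balance + net primary income + net secondary income
Sum of the known components = 46.5
Net exports of services = CA - (known components) = -130.4 - 46.5 = -176.9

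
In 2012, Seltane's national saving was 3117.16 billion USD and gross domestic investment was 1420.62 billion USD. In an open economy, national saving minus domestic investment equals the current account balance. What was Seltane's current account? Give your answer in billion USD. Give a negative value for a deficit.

CA = S - I = 3117.16 - 1420.62 = 1696.54

1696.54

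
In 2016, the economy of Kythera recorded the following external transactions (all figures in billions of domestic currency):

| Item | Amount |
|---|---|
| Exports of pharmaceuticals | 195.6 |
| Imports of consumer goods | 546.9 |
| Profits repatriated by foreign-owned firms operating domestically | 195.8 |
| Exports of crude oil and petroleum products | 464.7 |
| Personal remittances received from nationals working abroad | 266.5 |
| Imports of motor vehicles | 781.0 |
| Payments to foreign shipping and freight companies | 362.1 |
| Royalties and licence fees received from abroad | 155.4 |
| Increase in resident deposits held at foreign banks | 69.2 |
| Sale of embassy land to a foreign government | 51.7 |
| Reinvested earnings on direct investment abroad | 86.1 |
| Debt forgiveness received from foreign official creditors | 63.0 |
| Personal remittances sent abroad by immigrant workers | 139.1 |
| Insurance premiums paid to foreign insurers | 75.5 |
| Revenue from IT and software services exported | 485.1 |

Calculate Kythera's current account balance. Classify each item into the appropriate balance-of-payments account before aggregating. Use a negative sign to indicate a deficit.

-447.0

Goods: -781.0 + 464.7 + 195.6 - 546.9 = -667.6
Services: -75.5 + 155.4 - 362.1 + 485.1 = 202.9
Primary income: 86.1 - 195.8 = -109.7
Secondary income: -139.1 + 266.5 = 127.4
Current account = (-667.6) + 202.9 + (-109.7) + 127.4 = -447.0
(Excluded from the current account — financial account: increase in resident deposits held at foreign banks 69.2; capital account: sale of embassy land to a foreign government 51.7, debt forgiveness received from foreign official creditors 63.0.)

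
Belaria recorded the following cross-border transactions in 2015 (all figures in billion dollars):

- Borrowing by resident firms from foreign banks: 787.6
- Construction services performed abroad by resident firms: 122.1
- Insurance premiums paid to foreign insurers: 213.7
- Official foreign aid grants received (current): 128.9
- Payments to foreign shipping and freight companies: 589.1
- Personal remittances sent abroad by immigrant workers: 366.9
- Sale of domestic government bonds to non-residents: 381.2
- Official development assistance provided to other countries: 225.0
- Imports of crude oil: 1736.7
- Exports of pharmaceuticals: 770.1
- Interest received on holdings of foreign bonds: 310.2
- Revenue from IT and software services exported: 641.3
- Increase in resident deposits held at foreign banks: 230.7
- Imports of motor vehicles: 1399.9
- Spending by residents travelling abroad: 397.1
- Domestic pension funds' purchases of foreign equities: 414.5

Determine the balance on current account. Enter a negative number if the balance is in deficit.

Goods: -1736.7 + 770.1 - 1399.9 = -2366.5
Services: -397.1 + 122.1 + 641.3 - 589.1 - 213.7 = -436.5
Primary income: 310.2
Secondary income: 128.9 - 225.0 - 366.9 = -463.0
Current account = (-2366.5) + (-436.5) + 310.2 + (-463.0) = -2955.8
(Excluded from the current account — financial account: borrowing by resident firms from foreign banks 787.6, sale of domestic government bonds to non-residents 381.2, increase in resident deposits held at foreign banks 230.7, domestic pension funds' purchases of foreign equities 414.5.)

-2955.8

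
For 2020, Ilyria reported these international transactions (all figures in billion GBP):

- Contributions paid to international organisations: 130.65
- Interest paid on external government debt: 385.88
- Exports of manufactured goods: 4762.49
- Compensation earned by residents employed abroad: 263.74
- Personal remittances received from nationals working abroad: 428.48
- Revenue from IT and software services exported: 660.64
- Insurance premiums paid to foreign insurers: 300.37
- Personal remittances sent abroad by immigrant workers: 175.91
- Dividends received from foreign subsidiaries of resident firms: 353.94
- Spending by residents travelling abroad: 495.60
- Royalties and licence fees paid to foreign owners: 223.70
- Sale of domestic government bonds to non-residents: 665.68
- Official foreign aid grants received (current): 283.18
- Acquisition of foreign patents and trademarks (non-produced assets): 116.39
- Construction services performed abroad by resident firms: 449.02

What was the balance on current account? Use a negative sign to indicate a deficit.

5489.38

Goods: 4762.49
Services: -223.70 - 300.37 - 495.60 + 449.02 + 660.64 = 89.99
Primary income: 263.74 - 385.88 + 353.94 = 231.80
Secondary income: 428.48 - 175.91 + 283.18 - 130.65 = 405.10
Current account = 4762.49 + 89.99 + 231.80 + 405.10 = 5489.38
(Excluded from the current account — financial account: sale of domestic government bonds to non-residents 665.68; capital account: acquisition of foreign patents and trademarks (non-produced assets) 116.39.)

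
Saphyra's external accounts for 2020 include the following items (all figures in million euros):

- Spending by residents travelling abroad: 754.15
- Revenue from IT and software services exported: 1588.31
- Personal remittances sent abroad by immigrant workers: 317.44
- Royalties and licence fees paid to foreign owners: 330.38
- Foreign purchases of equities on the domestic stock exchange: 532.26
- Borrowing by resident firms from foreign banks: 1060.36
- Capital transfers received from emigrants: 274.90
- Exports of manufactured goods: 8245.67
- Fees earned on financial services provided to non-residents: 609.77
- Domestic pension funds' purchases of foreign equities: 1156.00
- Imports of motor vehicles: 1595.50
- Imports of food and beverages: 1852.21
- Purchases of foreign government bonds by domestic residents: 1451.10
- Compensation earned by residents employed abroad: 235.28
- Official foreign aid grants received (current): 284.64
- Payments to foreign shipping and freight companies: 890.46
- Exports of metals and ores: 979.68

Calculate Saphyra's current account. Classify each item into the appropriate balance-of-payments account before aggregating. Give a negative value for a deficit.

Goods: 979.68 + 8245.67 - 1852.21 - 1595.50 = 5777.64
Services: -754.15 + 1588.31 + 609.77 - 330.38 - 890.46 = 223.09
Primary income: 235.28
Secondary income: 284.64 - 317.44 = -32.80
Current account = 5777.64 + 223.09 + 235.28 + (-32.80) = 6203.21
(Excluded from the current account — financial account: foreign purchases of equities on the domestic stock exchange 532.26, borrowing by resident firms from foreign banks 1060.36, domestic pension funds' purchases of foreign equities 1156.00, purchases of foreign government bonds by domestic residents 1451.10; capital account: capital transfers received from emigrants 274.90.)

6203.21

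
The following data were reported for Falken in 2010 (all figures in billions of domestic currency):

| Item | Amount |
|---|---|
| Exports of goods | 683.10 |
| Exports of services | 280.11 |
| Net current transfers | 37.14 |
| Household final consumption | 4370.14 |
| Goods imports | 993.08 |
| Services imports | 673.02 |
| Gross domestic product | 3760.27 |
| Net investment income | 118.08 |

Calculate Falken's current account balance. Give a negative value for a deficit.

-547.67

Goods balance = 683.10 - 993.08 = -309.98
Services balance = 280.11 - 673.02 = -392.91
Trade balance (goods + services) = -309.98 + (-392.91) = -702.89
Net primary income = 118.08
Net secondary income = 37.14
Current account = -702.89 + 118.08 + 37.14 = -547.67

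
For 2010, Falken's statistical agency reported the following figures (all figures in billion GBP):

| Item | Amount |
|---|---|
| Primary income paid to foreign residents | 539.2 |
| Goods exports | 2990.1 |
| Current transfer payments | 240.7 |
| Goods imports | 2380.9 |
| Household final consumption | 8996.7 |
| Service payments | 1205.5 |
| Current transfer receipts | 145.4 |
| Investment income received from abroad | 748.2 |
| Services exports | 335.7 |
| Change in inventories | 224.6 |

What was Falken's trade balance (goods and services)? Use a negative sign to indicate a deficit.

-260.6

Goods balance = 2990.1 - 2380.9 = 609.2
Services balance = 335.7 - 1205.5 = -869.8
Trade balance (goods + services) = 609.2 + (-869.8) = -260.6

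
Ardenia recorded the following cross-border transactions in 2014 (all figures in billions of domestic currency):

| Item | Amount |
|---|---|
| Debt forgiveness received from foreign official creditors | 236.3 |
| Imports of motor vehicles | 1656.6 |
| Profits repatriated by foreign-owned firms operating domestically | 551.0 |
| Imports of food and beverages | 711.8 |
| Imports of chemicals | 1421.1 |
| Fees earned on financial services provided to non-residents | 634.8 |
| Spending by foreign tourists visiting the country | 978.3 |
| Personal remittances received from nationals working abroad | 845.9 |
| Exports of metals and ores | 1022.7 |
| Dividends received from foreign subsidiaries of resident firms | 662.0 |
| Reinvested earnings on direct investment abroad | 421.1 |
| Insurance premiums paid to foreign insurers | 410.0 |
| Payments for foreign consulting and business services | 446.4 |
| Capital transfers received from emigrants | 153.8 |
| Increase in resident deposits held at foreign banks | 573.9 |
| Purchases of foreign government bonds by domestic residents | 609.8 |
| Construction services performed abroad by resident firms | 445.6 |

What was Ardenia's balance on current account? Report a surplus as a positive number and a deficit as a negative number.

Goods: -1421.1 - 711.8 - 1656.6 + 1022.7 = -2766.8
Services: 445.6 - 446.4 + 978.3 + 634.8 - 410.0 = 1202.3
Primary income: 421.1 + 662.0 - 551.0 = 532.1
Secondary income: 845.9
Current account = (-2766.8) + 1202.3 + 532.1 + 845.9 = -186.5
(Excluded from the current account — capital account: debt forgiveness received from foreign official creditors 236.3, capital transfers received from emigrants 153.8; financial account: increase in resident deposits held at foreign banks 573.9, purchases of foreign government bonds by domestic residents 609.8.)

-186.5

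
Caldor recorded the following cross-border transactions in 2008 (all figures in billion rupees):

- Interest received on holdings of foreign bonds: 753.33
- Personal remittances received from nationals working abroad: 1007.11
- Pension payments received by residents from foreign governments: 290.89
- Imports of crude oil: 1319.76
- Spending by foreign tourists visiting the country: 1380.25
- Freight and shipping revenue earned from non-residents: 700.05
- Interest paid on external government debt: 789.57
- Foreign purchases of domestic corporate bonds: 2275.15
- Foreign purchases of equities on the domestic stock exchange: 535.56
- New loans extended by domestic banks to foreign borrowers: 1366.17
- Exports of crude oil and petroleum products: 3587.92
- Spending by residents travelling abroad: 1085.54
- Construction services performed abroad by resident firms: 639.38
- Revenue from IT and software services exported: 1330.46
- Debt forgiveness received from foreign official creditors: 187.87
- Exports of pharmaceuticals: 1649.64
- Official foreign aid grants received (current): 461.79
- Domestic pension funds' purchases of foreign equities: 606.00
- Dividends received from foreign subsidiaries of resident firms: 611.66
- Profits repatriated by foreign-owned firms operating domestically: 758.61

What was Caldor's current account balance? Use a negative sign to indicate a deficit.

8459.00

Goods: 1649.64 - 1319.76 + 3587.92 = 3917.80
Services: -1085.54 + 1330.46 + 700.05 + 1380.25 + 639.38 = 2964.60
Primary income: -758.61 + 753.33 - 789.57 + 611.66 = -183.19
Secondary income: 1007.11 + 290.89 + 461.79 = 1759.79
Current account = 3917.80 + 2964.60 + (-183.19) + 1759.79 = 8459.00
(Excluded from the current account — financial account: foreign purchases of domestic corporate bonds 2275.15, foreign purchases of equities on the domestic stock exchange 535.56, new loans extended by domestic banks to foreign borrowers 1366.17, domestic pension funds' purchases of foreign equities 606.00; capital account: debt forgiveness received from foreign official creditors 187.87.)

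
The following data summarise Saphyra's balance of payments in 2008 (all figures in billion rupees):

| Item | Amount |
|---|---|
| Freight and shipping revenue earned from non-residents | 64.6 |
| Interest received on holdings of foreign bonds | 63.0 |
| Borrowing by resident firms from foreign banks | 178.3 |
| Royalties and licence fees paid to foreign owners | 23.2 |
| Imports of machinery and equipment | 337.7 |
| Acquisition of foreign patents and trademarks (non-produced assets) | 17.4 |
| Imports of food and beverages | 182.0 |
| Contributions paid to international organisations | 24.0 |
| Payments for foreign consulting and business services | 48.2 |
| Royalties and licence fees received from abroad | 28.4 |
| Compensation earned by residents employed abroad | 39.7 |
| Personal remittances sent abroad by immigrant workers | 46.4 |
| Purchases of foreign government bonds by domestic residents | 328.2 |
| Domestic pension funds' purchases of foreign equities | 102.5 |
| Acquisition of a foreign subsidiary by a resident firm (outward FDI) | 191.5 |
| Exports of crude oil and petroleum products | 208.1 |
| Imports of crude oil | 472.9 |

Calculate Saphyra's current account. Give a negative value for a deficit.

Goods: -472.9 - 337.7 + 208.1 - 182.0 = -784.5
Services: -48.2 + 64.6 + 28.4 - 23.2 = 21.6
Primary income: 63.0 + 39.7 = 102.7
Secondary income: -46.4 - 24.0 = -70.4
Current account = (-784.5) + 21.6 + 102.7 + (-70.4) = -730.6
(Excluded from the current account — financial account: borrowing by resident firms from foreign banks 178.3, purchases of foreign government bonds by domestic residents 328.2, domestic pension funds' purchases of foreign equities 102.5, acquisition of a foreign subsidiary by a resident firm (outward FDI) 191.5; capital account: acquisition of foreign patents and trademarks (non-produced assets) 17.4.)

-730.6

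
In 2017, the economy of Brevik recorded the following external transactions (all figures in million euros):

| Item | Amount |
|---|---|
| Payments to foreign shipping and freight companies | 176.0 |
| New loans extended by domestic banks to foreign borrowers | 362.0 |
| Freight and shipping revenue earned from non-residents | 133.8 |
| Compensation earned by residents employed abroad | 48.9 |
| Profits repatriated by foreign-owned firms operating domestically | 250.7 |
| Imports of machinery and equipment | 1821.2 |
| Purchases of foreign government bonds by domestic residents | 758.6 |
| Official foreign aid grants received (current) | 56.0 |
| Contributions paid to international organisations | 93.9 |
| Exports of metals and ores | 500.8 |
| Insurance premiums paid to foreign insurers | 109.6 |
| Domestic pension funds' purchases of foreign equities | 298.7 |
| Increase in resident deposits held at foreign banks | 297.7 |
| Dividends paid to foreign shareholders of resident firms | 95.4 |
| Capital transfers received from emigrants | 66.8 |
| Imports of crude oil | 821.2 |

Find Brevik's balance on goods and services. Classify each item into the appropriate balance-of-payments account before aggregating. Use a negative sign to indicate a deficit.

Goods: -1821.2 + 500.8 - 821.2 = -2141.6
Services: -109.6 + 133.8 - 176.0 = -151.8
Trade balance = -2141.6 + (-151.8) = -2293.4
(Excluded from the trade balance — financial account: new loans extended by domestic banks to foreign borrowers 362.0, purchases of foreign government bonds by domestic residents 758.6, domestic pension funds' purchases of foreign equities 298.7, increase in resident deposits held at foreign banks 297.7; primary income: compensation earned by residents employed abroad 48.9, profits repatriated by foreign-owned firms operating domestically 250.7, dividends paid to foreign shareholders of resident firms 95.4; secondary income: official foreign aid grants received (current) 56.0, contributions paid to international organisations 93.9; capital account: capital transfers received from emigrants 66.8.)

-2293.4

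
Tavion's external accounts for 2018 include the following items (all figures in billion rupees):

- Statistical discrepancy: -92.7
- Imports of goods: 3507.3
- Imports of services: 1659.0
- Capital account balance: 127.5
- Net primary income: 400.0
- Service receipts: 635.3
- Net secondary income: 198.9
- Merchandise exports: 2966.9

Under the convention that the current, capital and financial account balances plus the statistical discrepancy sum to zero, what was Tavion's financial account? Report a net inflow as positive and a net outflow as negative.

Goods balance = 2966.9 - 3507.3 = -540.4
Services balance = 635.3 - 1659.0 = -1023.7
Trade balance (goods + services) = -540.4 + (-1023.7) = -1564.1
Net primary income = 400.0
Net secondary income = 198.9
Current account = -1564.1 + 400.0 + 198.9 = -965.2
Financial account = -(-965.2 + 127.5 + (-92.7)) = 930.4

930.4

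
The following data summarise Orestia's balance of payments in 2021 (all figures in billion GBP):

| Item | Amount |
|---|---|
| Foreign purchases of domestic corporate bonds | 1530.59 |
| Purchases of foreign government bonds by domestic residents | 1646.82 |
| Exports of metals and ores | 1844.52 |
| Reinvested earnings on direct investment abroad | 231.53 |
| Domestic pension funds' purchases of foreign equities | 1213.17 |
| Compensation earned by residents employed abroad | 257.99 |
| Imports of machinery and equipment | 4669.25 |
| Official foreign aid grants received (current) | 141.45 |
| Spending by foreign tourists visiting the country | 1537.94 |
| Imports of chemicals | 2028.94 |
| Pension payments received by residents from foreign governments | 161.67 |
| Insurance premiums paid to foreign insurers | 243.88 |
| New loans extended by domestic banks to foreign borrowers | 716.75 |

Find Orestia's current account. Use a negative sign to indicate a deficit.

Goods: 1844.52 - 4669.25 - 2028.94 = -4853.67
Services: 1537.94 - 243.88 = 1294.06
Primary income: 231.53 + 257.99 = 489.52
Secondary income: 161.67 + 141.45 = 303.12
Current account = (-4853.67) + 1294.06 + 489.52 + 303.12 = -2766.97
(Excluded from the current account — financial account: foreign purchases of domestic corporate bonds 1530.59, purchases of foreign government bonds by domestic residents 1646.82, domestic pension funds' purchases of foreign equities 1213.17, new loans extended by domestic banks to foreign borrowers 716.75.)

-2766.97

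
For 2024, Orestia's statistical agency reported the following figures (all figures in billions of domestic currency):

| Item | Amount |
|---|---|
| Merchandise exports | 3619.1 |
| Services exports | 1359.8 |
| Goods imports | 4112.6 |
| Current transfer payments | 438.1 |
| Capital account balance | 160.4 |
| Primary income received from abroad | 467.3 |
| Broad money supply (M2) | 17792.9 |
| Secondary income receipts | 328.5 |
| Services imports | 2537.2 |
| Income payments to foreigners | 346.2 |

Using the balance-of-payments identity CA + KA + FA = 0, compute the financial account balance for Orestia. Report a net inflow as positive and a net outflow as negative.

Goods balance = 3619.1 - 4112.6 = -493.5
Services balance = 1359.8 - 2537.2 = -1177.4
Trade balance (goods + services) = -493.5 + (-1177.4) = -1670.9
Net primary income = 467.3 - 346.2 = 121.1
Net secondary income = 328.5 - 438.1 = -109.6
Current account = -1670.9 + 121.1 + (-109.6) = -1659.4
Financial account = -(-1659.4 + 160.4) = 1499.0

1499.0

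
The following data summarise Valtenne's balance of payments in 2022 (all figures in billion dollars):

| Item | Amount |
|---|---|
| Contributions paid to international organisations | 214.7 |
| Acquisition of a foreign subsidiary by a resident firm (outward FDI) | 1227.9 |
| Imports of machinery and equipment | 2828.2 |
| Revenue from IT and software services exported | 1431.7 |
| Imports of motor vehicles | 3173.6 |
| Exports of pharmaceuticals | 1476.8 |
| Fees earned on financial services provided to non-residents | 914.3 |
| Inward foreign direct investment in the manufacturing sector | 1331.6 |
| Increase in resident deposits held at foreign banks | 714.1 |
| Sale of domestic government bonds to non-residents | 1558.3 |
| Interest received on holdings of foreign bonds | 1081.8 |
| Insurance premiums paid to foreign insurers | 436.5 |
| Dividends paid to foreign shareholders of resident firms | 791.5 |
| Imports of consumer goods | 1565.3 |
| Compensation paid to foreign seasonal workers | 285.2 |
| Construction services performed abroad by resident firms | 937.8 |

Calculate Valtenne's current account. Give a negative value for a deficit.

Goods: 1476.8 - 1565.3 - 2828.2 - 3173.6 = -6090.3
Services: 937.8 + 1431.7 - 436.5 + 914.3 = 2847.3
Primary income: 1081.8 - 285.2 - 791.5 = 5.1
Secondary income: -214.7
Current account = (-6090.3) + 2847.3 + 5.1 + (-214.7) = -3452.6
(Excluded from the current account — financial account: acquisition of a foreign subsidiary by a resident firm (outward FDI) 1227.9, inward foreign direct investment in the manufacturing sector 1331.6, increase in resident deposits held at foreign banks 714.1, sale of domestic government bonds to non-residents 1558.3.)

-3452.6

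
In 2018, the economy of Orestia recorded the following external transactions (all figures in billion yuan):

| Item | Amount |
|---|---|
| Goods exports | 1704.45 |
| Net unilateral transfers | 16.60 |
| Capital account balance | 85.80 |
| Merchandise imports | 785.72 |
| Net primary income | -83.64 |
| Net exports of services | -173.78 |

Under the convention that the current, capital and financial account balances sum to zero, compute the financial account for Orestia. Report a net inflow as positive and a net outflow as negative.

Goods balance = 1704.45 - 785.72 = 918.73
Services balance = -173.78
Trade balance (goods + services) = 918.73 + (-173.78) = 744.95
Net primary income = -83.64
Net secondary income = 16.60
Current account = 744.95 + (-83.64) + 16.60 = 677.91
Financial account = -(677.91 + 85.80) = -763.71

-763.71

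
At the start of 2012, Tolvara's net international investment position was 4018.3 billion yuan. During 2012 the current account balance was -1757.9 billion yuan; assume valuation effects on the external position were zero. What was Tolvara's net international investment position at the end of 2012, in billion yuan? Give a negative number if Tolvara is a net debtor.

2260.4

With no valuation effects, change in NIIP = current account = -1757.9
End-of-year NIIP = 4018.3 + (-1757.9) = 2260.4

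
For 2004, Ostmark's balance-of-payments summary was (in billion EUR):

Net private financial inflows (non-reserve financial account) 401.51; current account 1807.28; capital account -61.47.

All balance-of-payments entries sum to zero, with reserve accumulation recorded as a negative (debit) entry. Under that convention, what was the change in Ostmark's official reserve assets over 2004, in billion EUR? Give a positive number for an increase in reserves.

Official reserve transactions balance = -(1807.28 + (-61.47) + 401.51) = -2147.32
An accumulation of reserves is recorded as a debit (negative entry), so the change in the stock of reserves is the negative of that balance.
Change in official reserves = -(-2147.32) = 2147.32

2147.32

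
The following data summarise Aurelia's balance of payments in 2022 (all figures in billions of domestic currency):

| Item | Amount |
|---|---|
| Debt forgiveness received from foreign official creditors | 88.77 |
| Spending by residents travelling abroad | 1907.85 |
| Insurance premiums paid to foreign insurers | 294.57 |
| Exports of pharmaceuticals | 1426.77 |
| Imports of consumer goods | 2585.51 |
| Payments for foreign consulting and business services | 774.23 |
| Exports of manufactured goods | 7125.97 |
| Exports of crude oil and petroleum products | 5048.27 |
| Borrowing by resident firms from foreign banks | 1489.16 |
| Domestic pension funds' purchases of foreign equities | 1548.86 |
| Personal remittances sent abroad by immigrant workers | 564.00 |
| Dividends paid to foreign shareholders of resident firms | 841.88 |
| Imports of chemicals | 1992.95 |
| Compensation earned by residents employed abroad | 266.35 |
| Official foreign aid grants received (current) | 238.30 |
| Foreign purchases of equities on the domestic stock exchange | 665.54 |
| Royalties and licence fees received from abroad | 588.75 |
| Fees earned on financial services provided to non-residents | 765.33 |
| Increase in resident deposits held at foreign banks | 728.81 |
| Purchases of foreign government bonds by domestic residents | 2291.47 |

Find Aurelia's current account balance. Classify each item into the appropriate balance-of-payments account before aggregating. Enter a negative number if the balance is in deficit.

6498.75

Goods: 7125.97 - 1992.95 + 5048.27 + 1426.77 - 2585.51 = 9022.55
Services: -294.57 - 1907.85 - 774.23 + 588.75 + 765.33 = -1622.57
Primary income: -841.88 + 266.35 = -575.53
Secondary income: -564.00 + 238.30 = -325.70
Current account = 9022.55 + (-1622.57) + (-575.53) + (-325.70) = 6498.75
(Excluded from the current account — capital account: debt forgiveness received from foreign official creditors 88.77; financial account: borrowing by resident firms from foreign banks 1489.16, domestic pension funds' purchases of foreign equities 1548.86, foreign purchases of equities on the domestic stock exchange 665.54, increase in resident deposits held at foreign banks 728.81, purchases of foreign government bonds by domestic residents 2291.47.)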